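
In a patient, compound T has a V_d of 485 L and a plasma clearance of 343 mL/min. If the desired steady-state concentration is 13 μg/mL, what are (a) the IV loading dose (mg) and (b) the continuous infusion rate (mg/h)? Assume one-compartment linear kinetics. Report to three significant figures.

LD = Vd · C_target = 485.0 × 13 = 6305 mg
Convert clearance: 343 mL/min × 60 min/h ÷ 1000 mL/L = 20.58 L/h
Maintenance infusion rate = CL × Css = 20.58 × 13 = 267.5 mg/h

(a) 6310 mg; (b) 268 mg/h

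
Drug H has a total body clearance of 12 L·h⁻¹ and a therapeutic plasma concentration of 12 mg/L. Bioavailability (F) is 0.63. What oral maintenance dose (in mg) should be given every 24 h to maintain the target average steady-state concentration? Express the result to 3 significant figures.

At steady state, dose per interval replaces the amount cleared in that interval: F·D/τ = CL·Css.
D = CL × Css × τ / F = 12.00 × 12 × 24 / 0.63 = 5486 mg

5490 mg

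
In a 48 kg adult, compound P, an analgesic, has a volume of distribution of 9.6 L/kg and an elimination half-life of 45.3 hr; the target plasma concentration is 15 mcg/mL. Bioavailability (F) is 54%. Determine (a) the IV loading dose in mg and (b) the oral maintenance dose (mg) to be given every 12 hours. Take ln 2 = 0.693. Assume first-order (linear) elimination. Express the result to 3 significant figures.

Vd = 9.6 L/kg × 48 kg = 460.8 L
LD = Vd × C = 460.8 × 15 = 6912 mg
CL = 0.693 × Vd / t½ = 0.693 × 460.8 / 45.3 = 7.049 L/h
D = CL × Css × τ / F = 7.049 × 15 × 12 / 0.54 = 2350 mg

(a) 6910 mg; (b) 2350 mg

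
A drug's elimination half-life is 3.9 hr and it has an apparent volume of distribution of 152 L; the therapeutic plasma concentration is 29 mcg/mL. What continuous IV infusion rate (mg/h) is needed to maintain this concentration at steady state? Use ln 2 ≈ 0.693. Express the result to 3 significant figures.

k = 0.693/3.9 = 0.1777 h⁻¹, so CL = k·Vd = 0.1777 × 152.0 = 27.01 L/h
Infusion rate = CL × Css = 27.01 × 29 = 783.3 mg/h

783 mg/h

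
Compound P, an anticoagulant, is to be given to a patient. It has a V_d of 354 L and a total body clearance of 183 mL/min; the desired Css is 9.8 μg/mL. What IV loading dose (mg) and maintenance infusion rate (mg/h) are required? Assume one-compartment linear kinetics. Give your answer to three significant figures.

(a) 3470 mg; (b) 108 mg/h

LD = Vd · C_target = 354.0 × 9.8 = 3469 mg
Convert clearance: 183 mL/min × 60 min/h ÷ 1000 mL/L = 10.98 L/h
Infusion rate = 10.98 L/h × 9.8 mg/L = 107.6 mg/h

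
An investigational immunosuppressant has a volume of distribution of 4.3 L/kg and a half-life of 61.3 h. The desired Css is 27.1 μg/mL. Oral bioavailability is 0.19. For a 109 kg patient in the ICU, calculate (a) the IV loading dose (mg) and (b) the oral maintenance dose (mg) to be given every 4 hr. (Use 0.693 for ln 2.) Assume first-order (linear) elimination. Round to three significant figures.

(a) 12700 mg; (b) 3020 mg

Total Vd = 4.3 × 109 = 468.7 L
LD = Vd × C = 468.7 × 27.1 = 12700 mg
CL = 0.693 × Vd / t½ = 0.693 × 468.7 / 61.3 = 5.299 L/h
D = CL × Css × τ / F = 5.299 × 27.1 × 4 / 0.19 = 3023 mg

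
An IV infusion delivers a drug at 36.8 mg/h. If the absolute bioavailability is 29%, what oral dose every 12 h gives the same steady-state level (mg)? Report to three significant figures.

To maintain the same Css, the systemic dosing rate must be unchanged: F·D/τ = infusion rate.
D = rate × τ / F = 36.8 × 12 / 0.29 = 1523 mg

1520 mg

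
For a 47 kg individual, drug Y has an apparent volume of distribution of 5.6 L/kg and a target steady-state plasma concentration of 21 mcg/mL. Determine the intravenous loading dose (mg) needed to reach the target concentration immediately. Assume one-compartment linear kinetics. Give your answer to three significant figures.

Vd(total) = 47 kg × 5.6 L/kg = 263.2 L
The loading dose fills Vd to the target concentration.
LD = Vd × C = 263.2 × 21.00 = 5527 mg

5530 mg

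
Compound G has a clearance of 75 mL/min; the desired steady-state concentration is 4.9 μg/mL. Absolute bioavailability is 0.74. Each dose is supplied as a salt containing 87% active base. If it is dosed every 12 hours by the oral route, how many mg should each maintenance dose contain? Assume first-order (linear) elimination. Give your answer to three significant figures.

411 mg

CL = 75 mL/min = 75 × 0.06 = 4.500 L/h
D = CL × Css × τ / F / S = 4.500 × 4.9 × 12 / 0.74 / 0.87 = 411.0 mg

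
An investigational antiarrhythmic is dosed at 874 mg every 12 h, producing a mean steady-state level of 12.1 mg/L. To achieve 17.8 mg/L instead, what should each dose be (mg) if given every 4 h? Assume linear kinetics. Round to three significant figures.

For first-order elimination, Css ∝ F·D/(CL·τ); F and CL are unchanged, so Css ∝ D/τ.
D₂ = D₁ × (Css,target / Css,current) × (τ₂/τ₁) = 874 × (17.8/12.1) × (4/12) = 428.6 mg

429 mg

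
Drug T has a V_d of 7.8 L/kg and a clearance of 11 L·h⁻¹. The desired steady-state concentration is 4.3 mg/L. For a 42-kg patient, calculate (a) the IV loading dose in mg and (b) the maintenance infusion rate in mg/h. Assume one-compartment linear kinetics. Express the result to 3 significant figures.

Vd(total) = 42 kg × 7.8 L/kg = 327.6 L
Loading: fill Vd to C_target → 327.6 L × 4.3 mg/L = 1409 mg
Infusion rate = 11.00 L/h × 4.3 mg/L = 47.30 mg/h

(a) 1410 mg; (b) 47.3 mg/h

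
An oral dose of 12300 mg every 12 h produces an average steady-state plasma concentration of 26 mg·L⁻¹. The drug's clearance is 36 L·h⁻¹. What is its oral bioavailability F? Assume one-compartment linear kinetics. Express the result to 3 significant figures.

0.913

F·D/τ = CL·Css at steady state → F = CL·Css·τ / D.
F = 36 × 26 × 12 / 12300 = 0.913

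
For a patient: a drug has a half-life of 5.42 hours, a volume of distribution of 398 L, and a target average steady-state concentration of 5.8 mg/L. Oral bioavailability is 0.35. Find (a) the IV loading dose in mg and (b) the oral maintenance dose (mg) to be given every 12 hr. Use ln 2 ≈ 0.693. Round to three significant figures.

(a) 2310 mg; (b) 10100 mg

LD = Vd × C = 398.0 × 5.8 = 2308 mg
CL = 0.693 × Vd / t½ = 0.693 × 398.0 / 5.42 = 50.89 L/h
D = CL × Css × τ / F = 50.89 × 5.8 × 12 / 0.35 = 10120 mg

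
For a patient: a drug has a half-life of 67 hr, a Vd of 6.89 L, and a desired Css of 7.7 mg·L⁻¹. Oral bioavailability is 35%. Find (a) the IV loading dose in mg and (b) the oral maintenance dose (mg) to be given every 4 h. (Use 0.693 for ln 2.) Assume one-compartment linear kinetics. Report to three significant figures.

LD = Vd × C = 6.890 × 7.7 = 53.05 mg
CL = 0.693 × Vd / t½ = 0.693 × 6.890 / 67 = 0.07127 L/h
D = CL × Css × τ / F = 0.07127 × 7.7 × 4 / 0.35 = 6.272 mg

(a) 53.1 mg; (b) 6.27 mg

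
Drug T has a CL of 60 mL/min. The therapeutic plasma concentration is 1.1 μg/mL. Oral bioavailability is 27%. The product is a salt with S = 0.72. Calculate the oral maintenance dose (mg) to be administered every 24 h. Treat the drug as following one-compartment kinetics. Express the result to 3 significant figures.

CL = 60 mL/min = 60 × 0.06 = 3.600 L/h
D = CL × Css × τ / F / S = 3.600 × 1.1 × 24 / 0.27 / 0.72 = 488.9 mg

489 mg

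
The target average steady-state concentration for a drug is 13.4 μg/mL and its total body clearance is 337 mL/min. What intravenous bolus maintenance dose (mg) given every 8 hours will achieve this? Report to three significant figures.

Convert clearance: 337 mL/min × 60 min/h ÷ 1000 mL/L = 20.22 L/h
At steady state, dose per interval replaces the amount cleared in that interval: D/τ = CL·Css.
D = CL × Css × τ = 20.22 × 13.4 × 8 = 2168 mg

2170 mg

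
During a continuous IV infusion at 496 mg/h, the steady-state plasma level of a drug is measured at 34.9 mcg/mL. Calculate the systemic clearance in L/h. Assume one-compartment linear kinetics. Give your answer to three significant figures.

At steady state, infusion rate = CL × Css, so CL = rate / Css.
CL = 496 / 34.9 = 14.21 L/h

14.2 L/h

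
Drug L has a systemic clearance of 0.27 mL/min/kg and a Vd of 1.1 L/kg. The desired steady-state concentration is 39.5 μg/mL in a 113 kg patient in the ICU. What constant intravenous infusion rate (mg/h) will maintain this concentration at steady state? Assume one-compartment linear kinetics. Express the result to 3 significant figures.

CL = 0.27 mL/min/kg × 113 kg = 30.51 mL/min = 30.51 × 60/1000 = 1.831 L/h
Infusion rate = CL · Css = 1.831 L/h × 39.5 mg/L = 72.32 mg/h

72.3 mg/h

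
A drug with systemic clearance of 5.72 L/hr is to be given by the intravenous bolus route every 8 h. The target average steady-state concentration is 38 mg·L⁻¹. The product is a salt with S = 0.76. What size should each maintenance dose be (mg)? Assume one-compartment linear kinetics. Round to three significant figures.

2290 mg

D = CL × Css × τ / S = 5.720 × 38 × 8 / 0.76 = 2288 mg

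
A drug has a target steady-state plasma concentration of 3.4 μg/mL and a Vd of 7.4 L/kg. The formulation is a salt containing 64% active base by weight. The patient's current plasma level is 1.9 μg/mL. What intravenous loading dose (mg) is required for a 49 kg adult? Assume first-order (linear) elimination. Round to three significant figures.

850 mg

Vd(total) = 49 kg × 7.4 L/kg = 362.6 L
The loading dose fills Vd to the target concentration.
Concentration deficit ΔC = 3.4 − 1.9 = 1.500 mg/L
LD = Vd × ΔC / S = 362.6 × 1.500 / 0.64 = 849.8 mg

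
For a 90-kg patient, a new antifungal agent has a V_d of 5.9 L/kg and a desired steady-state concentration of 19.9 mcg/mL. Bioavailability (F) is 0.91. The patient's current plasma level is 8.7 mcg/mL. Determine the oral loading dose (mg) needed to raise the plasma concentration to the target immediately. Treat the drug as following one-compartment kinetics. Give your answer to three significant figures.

Vd(total) = 90 kg × 5.9 L/kg = 531.0 L
The loading dose fills Vd to the target concentration.
Concentration deficit ΔC = 19.9 − 8.7 = 11.20 mg/L
LD = Vd × ΔC / F = 531.0 × 11.20 / 0.91 = 6535 mg

6540 mg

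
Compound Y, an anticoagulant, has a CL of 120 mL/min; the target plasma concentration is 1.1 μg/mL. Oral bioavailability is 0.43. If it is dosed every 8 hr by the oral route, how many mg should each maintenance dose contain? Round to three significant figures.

147 mg

Convert clearance: 120 mL/min × 60 min/h ÷ 1000 mL/L = 7.200 L/h
D = CL × Css × τ / F = 7.200 × 1.1 × 8 / 0.43 = 147.3 mg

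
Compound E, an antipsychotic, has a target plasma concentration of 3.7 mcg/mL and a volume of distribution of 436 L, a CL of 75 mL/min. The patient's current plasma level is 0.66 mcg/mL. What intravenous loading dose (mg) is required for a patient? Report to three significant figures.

Concentration deficit ΔC = 3.7 − 0.66 = 3.040 mg/L
LD = Vd × ΔC = 436.0 × 3.040 = 1325 mg

1330 mg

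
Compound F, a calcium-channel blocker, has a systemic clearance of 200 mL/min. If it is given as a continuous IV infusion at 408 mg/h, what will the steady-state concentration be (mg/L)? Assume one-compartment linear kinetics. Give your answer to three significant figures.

34.0 mg/L

CL = 200 mL/min = 200 × 0.06 = 12.00 L/h
Css = rate / CL = 408 / 12.00 = 34.00 mg/L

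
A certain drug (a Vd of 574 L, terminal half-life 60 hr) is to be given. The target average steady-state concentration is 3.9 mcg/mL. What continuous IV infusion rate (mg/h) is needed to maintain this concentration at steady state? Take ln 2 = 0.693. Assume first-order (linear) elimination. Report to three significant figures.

CL = ln 2 · Vd / t½ = 0.693 × 574.0 / 60 = 6.630 L/h
Infusion rate = CL × Css = 6.630 × 3.9 = 25.86 mg/h

25.9 mg/h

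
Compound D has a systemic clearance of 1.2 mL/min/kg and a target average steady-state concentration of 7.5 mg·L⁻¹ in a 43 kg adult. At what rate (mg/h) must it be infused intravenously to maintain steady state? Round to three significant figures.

23.2 mg/h

CL = 1.2 mL/min/kg × 43 kg = 51.60 mL/min = 51.60 × 60/1000 = 3.096 L/h
Rate = CL × Css = 3.096 × 7.5 = 23.22 mg/h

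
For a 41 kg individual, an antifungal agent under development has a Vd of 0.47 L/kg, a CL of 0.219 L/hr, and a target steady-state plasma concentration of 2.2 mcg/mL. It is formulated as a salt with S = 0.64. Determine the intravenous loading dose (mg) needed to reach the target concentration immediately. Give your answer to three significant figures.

66.2 mg

Total Vd = 0.47 × 41 = 19.27 L
The loading dose fills Vd to the target concentration.
LD = Vd × C / S = 19.27 × 2.200 / 0.64 = 66.24 mg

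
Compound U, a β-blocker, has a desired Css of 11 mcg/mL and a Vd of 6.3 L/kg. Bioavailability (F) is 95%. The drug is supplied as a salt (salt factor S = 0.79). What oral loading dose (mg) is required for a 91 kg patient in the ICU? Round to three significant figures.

Total Vd = 6.3 × 91 = 573.3 L
The loading dose fills Vd to the target concentration.
LD = Vd × C / F / S = 573.3 × 11.00 / 0.95 / 0.79 = 8403 mg

8400 mg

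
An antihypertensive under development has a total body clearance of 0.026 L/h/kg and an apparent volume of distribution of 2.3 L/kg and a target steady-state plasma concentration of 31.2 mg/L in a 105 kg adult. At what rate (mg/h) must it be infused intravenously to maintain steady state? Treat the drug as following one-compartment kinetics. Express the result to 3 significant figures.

CL = 0.026 L/h/kg × 105 kg = 2.730 L/h
Rate = CL × Css = 2.730 × 31.2 = 85.18 mg/h

85.2 mg/h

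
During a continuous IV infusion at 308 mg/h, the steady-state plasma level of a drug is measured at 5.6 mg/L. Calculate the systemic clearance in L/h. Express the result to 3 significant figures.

55.0 L/h

At steady state, infusion rate = CL × Css, so CL = rate / Css.
CL = 308 / 5.6 = 55.00 L/h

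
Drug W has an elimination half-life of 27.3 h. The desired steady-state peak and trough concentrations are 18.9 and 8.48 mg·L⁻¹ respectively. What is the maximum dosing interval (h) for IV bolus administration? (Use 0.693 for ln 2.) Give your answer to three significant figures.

31.6 h

k = 0.693 / t½ = 0.693 / 27.3 = 0.02538 h⁻¹
Between IV bolus doses, concentration decays as C = C₀·e^(−kτ), so C_peak/C_trough = e^(kτ).
τ_max = ln(C_peak/C_trough) / k = ln(18.9/8.48) / 0.02538 = 0.8015 / 0.02538 = 31.58 h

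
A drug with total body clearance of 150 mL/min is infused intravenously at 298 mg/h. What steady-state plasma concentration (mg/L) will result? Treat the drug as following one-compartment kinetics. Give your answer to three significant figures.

33.1 mg/L

CL = 150 mL/min = 150 × 0.06 = 9.000 L/h
Css = rate / CL = 298 / 9.000 = 33.11 mg/L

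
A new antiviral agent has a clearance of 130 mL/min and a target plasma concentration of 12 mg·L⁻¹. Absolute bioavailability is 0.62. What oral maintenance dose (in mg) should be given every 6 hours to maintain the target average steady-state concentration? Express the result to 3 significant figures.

906 mg

CL = 130 mL/min × 60/1000 = 7.800 L/h
At steady state, dose per interval replaces the amount cleared in that interval: F·D/τ = CL·Css.
D = CL × Css × τ / F = 7.800 × 12 × 6 / 0.62 = 905.8 mg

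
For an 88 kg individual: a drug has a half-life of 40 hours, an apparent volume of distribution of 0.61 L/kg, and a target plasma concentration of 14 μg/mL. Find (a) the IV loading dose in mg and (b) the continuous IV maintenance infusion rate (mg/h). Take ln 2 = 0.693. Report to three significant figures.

Total Vd = 0.61 × 88 = 53.68 L
LD = Vd × C = 53.68 × 14 = 751.5 mg
CL = 0.693 × Vd / t½ = 0.693 × 53.68 / 40 = 0.9300 L/h
Infusion rate = CL × Css = 0.9300 × 14 = 13.02 mg/h

(a) 752 mg; (b) 13.0 mg/h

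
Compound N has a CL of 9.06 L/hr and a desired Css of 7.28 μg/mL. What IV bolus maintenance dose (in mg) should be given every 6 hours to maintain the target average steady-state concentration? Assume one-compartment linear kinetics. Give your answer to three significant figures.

396 mg

D = CL × Css × τ = 9.060 × 7.28 × 6 = 395.7 mg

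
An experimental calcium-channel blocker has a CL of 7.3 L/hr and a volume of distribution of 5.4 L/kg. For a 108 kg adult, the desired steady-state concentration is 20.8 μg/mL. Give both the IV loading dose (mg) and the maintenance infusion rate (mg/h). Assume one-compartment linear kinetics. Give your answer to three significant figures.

(a) 12100 mg; (b) 152 mg/h

Vd = 5.4 L/kg × 108 kg = 583.2 L
LD = Vd · C_target = 583.2 × 20.8 = 12130 mg
Maintenance: replace elimination → rate = CL × Css = 7.300 × 20.8 = 151.8 mg/h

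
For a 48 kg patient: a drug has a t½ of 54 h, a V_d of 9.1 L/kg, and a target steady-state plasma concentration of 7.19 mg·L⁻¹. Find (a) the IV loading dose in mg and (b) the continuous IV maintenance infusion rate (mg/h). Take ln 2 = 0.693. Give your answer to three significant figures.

Vd(total) = 48 kg × 9.1 L/kg = 436.8 L
LD = Vd × C = 436.8 × 7.19 = 3141 mg
CL = 0.693 × Vd / t½ = 0.693 × 436.8 / 54 = 5.606 L/h
Infusion rate = CL × Css = 5.606 × 7.19 = 40.31 mg/h

(a) 3140 mg; (b) 40.3 mg/h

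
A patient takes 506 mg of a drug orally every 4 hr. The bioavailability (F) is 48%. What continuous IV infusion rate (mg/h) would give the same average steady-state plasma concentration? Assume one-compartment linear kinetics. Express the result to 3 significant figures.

Equivalent systemic input: infusion rate = F·D/τ.
Rate = 0.48 × 506 / 4 = 60.72 mg/h

60.7 mg/h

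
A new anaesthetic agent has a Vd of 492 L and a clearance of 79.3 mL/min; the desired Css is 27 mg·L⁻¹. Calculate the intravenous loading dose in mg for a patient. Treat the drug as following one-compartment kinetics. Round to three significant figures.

13300 mg

LD = Vd × C = 492.0 × 27.00 = 13280 mg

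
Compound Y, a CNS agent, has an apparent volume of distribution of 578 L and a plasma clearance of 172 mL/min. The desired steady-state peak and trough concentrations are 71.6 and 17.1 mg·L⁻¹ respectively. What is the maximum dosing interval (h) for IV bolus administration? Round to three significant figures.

80.2 h

CL = 172 mL/min × 60/1000 = 10.32 L/h
k = CL / Vd = 10.32 / 578.0 = 0.01785 h⁻¹
Between IV bolus doses, concentration decays as C = C₀·e^(−kτ), so C_peak/C_trough = e^(kτ).
τ_max = ln(C_peak/C_trough) / k = ln(71.6/17.1) / 0.01785 = 1.432 / 0.01785 = 80.22 h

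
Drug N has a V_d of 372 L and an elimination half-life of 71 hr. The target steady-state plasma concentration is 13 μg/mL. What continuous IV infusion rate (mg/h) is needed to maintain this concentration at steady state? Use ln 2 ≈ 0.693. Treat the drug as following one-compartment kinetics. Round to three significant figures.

47.2 mg/h

k = 0.693/71 = 0.009761 h⁻¹, so CL = k·Vd = 0.009761 × 372.0 = 3.631 L/h
Infusion rate = CL × Css = 3.631 × 13 = 47.20 mg/h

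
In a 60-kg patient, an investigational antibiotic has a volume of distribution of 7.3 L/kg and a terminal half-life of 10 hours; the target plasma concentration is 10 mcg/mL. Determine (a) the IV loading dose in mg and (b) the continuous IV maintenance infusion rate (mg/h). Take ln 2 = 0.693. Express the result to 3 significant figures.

(a) 4380 mg; (b) 304 mg/h

Vd = 7.3 L/kg × 60 kg = 438.0 L
LD = Vd × C = 438.0 × 10 = 4380 mg
CL = 0.693 × Vd / t½ = 0.693 × 438.0 / 10 = 30.35 L/h
Infusion rate = CL × Css = 30.35 × 10 = 303.5 mg/h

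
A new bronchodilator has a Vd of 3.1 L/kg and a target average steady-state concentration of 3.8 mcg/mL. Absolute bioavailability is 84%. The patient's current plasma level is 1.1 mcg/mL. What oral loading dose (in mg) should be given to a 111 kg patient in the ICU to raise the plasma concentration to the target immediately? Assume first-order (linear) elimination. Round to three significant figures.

1110 mg

Vd(total) = 111 kg × 3.1 L/kg = 344.1 L
The loading dose fills Vd to the target concentration.
Concentration deficit ΔC = 3.8 − 1.1 = 2.700 mg/L
LD = Vd × ΔC / F = 344.1 × 2.700 / 0.84 = 1106 mg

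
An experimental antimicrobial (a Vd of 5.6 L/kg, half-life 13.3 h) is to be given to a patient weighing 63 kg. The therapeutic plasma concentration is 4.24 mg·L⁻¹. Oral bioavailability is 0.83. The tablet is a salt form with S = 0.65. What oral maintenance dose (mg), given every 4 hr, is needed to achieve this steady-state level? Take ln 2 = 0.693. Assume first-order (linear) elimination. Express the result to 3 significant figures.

Total Vd = 5.6 × 63 = 352.8 L
CL = 0.693 × Vd / t½ = 0.693 × 352.8 / 13.3 = 18.38 L/h
D = CL × Css × τ / F / S = 18.38 × 4.24 × 4 / 0.83 / 0.65 = 577.8 mg

578 mg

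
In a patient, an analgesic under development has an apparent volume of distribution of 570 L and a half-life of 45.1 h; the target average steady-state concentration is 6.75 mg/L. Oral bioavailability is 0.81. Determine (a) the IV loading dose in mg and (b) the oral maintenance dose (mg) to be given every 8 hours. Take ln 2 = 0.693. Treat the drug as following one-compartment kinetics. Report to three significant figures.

(a) 3850 mg; (b) 584 mg

LD = Vd × C = 570.0 × 6.75 = 3848 mg
CL = 0.693 × Vd / t½ = 0.693 × 570.0 / 45.1 = 8.759 L/h
D = CL × Css × τ / F = 8.759 × 6.75 × 8 / 0.81 = 583.9 mg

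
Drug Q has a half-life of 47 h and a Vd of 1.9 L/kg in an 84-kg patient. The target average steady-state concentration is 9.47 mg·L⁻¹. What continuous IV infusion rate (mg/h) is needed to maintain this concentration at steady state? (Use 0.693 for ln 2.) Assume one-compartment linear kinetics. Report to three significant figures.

22.3 mg/h

Vd = 1.9 L/kg × 84 kg = 159.6 L
k = 0.693/47 = 0.01474 h⁻¹, so CL = k·Vd = 0.01474 × 159.6 = 2.353 L/h
Infusion rate = CL × Css = 2.353 × 9.47 = 22.28 mg/h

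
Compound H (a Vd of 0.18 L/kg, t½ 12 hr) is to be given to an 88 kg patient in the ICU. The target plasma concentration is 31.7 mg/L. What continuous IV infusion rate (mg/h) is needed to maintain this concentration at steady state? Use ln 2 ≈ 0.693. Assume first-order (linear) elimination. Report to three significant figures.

29.0 mg/h

Total Vd = 0.18 × 88 = 15.84 L
k = 0.693/12 = 0.05775 h⁻¹, so CL = k·Vd = 0.05775 × 15.84 = 0.9148 L/h
Infusion rate = CL × Css = 0.9148 × 31.7 = 29.00 mg/h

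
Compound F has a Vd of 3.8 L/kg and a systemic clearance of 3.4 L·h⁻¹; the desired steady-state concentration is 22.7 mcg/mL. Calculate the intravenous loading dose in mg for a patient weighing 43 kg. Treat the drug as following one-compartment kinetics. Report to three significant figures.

Vd(total) = 43 kg × 3.8 L/kg = 163.4 L
The loading dose fills Vd to the target concentration; clearance is irrelevant here.
LD = Vd × C = 163.4 × 22.70 = 3709 mg

3710 mg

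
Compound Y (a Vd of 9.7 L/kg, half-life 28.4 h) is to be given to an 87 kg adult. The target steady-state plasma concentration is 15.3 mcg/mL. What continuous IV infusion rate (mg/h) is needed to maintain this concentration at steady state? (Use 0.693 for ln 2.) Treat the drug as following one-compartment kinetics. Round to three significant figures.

Vd(total) = 87 kg × 9.7 L/kg = 843.9 L
CL = ln 2 · Vd / t½ = 0.693 × 843.9 / 28.4 = 20.59 L/h
Infusion rate = CL × Css = 20.59 × 15.3 = 315.0 mg/h

315 mg/h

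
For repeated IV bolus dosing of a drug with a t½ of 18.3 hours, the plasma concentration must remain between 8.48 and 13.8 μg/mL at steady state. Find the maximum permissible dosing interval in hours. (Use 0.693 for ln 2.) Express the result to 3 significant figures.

12.9 h

k = 0.693 / t½ = 0.693 / 18.3 = 0.03787 h⁻¹
Between IV bolus doses, concentration decays as C = C₀·e^(−kτ), so C_peak/C_trough = e^(kτ).
τ_max = ln(C_peak/C_trough) / k = ln(13.8/8.48) / 0.03787 = 0.4870 / 0.03787 = 12.86 h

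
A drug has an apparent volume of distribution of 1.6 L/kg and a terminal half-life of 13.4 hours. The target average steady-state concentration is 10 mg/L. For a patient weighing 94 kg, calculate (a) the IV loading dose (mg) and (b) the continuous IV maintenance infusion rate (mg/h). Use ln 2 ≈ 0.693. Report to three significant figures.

Vd = 1.6 L/kg × 94 kg = 150.4 L
LD = Vd × C = 150.4 × 10 = 1504 mg
CL = 0.693 × Vd / t½ = 0.693 × 150.4 / 13.4 = 7.778 L/h
Infusion rate = CL × Css = 7.778 × 10 = 77.78 mg/h

(a) 1500 mg; (b) 77.8 mg/h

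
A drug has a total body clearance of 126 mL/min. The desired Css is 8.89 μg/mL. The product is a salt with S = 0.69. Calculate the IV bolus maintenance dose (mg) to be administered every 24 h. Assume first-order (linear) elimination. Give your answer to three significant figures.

2340 mg

CL = 126 mL/min × 60/1000 = 7.560 L/h
D = CL × Css × τ / S = 7.560 × 8.89 × 24 / 0.69 = 2338 mg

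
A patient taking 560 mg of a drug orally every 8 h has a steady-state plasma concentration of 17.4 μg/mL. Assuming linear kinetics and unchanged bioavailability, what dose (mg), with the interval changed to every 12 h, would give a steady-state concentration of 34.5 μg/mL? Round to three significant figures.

1670 mg

For first-order elimination, Css ∝ F·D/(CL·τ); F and CL are unchanged, so Css ∝ D/τ.
D₂ = D₁ × (Css,target / Css,current) × (τ₂/τ₁) = 560 × (34.5/17.4) × (12/8) = 1666 mg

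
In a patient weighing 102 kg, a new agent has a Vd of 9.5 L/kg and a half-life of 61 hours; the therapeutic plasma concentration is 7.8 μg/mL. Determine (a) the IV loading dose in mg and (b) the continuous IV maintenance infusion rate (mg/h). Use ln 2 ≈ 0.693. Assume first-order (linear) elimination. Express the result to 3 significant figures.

Total Vd = 9.5 × 102 = 969.0 L
LD = Vd × C = 969.0 × 7.8 = 7558 mg
CL = 0.693 × Vd / t½ = 0.693 × 969.0 / 61 = 11.01 L/h
Infusion rate = CL × Css = 11.01 × 7.8 = 85.88 mg/h

(a) 7560 mg; (b) 85.9 mg/h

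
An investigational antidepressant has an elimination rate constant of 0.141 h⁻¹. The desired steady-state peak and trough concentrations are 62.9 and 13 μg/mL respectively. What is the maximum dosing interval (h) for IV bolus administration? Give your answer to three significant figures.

Between IV bolus doses, concentration decays as C = C₀·e^(−kτ), so C_peak/C_trough = e^(kτ).
τ_max = ln(C_peak/C_trough) / k = ln(62.9/13) / 0.1410 = 1.577 / 0.1410 = 11.18 h

11.2 h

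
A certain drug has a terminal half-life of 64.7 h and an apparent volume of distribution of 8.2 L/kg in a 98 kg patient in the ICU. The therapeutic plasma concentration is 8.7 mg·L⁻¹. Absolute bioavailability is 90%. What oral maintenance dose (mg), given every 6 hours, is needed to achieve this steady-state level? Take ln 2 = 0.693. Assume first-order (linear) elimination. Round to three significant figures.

499 mg

Total Vd = 8.2 × 98 = 803.6 L
k = 0.693/64.7 = 0.01071 h⁻¹, so CL = k·Vd = 0.01071 × 803.6 = 8.607 L/h
D = CL × Css × τ / F = 8.607 × 8.7 × 6 / 0.9 = 499.2 mg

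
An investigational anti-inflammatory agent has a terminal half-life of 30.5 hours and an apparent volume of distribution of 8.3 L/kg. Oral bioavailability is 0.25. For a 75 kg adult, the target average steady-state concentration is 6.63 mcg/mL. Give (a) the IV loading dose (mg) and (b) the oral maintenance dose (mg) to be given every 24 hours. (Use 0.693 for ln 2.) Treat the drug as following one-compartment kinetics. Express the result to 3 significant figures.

(a) 4130 mg; (b) 9000 mg

Vd = 8.3 L/kg × 75 kg = 622.5 L
LD = Vd × C = 622.5 × 6.63 = 4127 mg
CL = 0.693 × Vd / t½ = 0.693 × 622.5 / 30.5 = 14.14 L/h
D = CL × Css × τ / F = 14.14 × 6.63 × 24 / 0.25 = 9000 mg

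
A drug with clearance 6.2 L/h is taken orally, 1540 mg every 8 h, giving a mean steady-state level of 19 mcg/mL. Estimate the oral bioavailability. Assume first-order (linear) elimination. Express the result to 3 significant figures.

0.612

F·D/τ = CL·Css at steady state → F = CL·Css·τ / D.
F = 6.2 × 19 × 8 / 1540 = 0.612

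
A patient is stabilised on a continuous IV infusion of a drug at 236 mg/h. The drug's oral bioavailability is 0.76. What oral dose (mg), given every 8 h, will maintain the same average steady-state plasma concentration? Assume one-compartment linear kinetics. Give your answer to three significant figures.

2480 mg

To maintain the same Css, the systemic dosing rate must be unchanged: F·D/τ = infusion rate.
D = rate × τ / F = 236 × 8 / 0.76 = 2484 mg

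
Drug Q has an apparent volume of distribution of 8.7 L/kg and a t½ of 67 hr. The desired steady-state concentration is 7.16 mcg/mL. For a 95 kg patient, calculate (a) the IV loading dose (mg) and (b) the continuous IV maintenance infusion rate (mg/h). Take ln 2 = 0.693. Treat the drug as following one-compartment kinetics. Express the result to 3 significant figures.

Vd = 8.7 L/kg × 95 kg = 826.5 L
LD = Vd × C = 826.5 × 7.16 = 5918 mg
CL = 0.693 × Vd / t½ = 0.693 × 826.5 / 67 = 8.549 L/h
Infusion rate = CL × Css = 8.549 × 7.16 = 61.21 mg/h

(a) 5920 mg; (b) 61.2 mg/h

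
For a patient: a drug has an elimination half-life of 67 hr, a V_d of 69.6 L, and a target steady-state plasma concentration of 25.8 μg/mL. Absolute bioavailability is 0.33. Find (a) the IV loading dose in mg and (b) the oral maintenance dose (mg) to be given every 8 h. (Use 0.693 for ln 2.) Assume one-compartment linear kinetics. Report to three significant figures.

LD = Vd × C = 69.60 × 25.8 = 1796 mg
CL = 0.693 × Vd / t½ = 0.693 × 69.60 / 67 = 0.7199 L/h
D = CL × Css × τ / F = 0.7199 × 25.8 × 8 / 0.33 = 450.3 mg

(a) 1800 mg; (b) 450 mg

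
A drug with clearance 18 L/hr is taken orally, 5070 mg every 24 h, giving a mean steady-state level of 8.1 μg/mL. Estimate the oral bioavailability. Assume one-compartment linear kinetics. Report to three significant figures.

0.690

F·D/τ = CL·Css at steady state → F = CL·Css·τ / D.
F = 18 × 8.1 × 24 / 5070 = 0.690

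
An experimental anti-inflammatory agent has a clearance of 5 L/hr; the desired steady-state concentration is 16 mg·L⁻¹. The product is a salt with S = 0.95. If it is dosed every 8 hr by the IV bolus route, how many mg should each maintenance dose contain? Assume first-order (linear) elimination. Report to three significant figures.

At steady state, dose per interval replaces the amount cleared in that interval: S·D/τ = CL·Css.
D = CL × Css × τ / S = 5.000 × 16 × 8 / 0.95 = 673.7 mg

674 mg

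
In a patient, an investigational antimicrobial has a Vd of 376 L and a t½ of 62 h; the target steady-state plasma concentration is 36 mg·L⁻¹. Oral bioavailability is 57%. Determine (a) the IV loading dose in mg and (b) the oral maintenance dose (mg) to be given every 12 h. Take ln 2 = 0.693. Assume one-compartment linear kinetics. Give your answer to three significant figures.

(a) 13500 mg; (b) 3190 mg

LD = Vd × C = 376.0 × 36 = 13540 mg
CL = 0.693 × Vd / t½ = 0.693 × 376.0 / 62 = 4.203 L/h
D = CL × Css × τ / F = 4.203 × 36 × 12 / 0.57 = 3185 mg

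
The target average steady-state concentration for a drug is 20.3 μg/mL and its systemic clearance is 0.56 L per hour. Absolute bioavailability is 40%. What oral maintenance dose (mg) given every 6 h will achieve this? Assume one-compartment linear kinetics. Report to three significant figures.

At steady state, dose per interval replaces the amount cleared in that interval: F·D/τ = CL·Css.
D = CL × Css × τ / F = 0.5600 × 20.3 × 6 / 0.4 = 170.5 mg

171 mg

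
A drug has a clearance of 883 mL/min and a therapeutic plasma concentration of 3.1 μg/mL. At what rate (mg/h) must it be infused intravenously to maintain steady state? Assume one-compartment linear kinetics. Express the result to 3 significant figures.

164 mg/h

CL = 883 mL/min × 60/1000 = 52.98 L/h
At steady state, infusion rate equals elimination rate: rate in = CL × Css.
Rate = CL × Css = 52.98 × 3.1 = 164.2 mg/h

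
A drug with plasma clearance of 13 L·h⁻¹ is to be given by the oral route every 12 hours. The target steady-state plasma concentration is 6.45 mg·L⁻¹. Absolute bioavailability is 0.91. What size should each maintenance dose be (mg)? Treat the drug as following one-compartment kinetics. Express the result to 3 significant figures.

1110 mg

D = CL × Css × τ / F = 13.00 × 6.45 × 12 / 0.91 = 1106 mg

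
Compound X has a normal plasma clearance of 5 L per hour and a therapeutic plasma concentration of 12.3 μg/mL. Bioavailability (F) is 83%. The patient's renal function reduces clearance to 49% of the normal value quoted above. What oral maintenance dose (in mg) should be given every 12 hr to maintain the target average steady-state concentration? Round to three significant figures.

436 mg

Patient clearance = 0.49 × 5.000 = 2.450 L/h
D = CL × Css × τ / F = 2.450 × 12.3 × 12 / 0.83 = 435.7 mg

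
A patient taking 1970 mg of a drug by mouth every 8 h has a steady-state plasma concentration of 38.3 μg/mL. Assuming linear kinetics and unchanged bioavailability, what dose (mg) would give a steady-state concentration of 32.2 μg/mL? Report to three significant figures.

1660 mg

For first-order elimination, Css ∝ F·D/(CL·τ); F and CL are unchanged, so Css ∝ D/τ.
D₂ = D₁ × (Css,target / Css,current) = 1970 × 32.2/38.3 = 1656 mg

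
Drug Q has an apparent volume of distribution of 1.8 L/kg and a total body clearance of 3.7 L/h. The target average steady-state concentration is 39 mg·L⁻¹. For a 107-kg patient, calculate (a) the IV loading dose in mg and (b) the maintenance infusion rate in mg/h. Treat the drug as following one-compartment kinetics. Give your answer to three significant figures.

Vd = 1.8 L/kg × 107 kg = 192.6 L
Loading: fill Vd to C_target → 192.6 L × 39 mg/L = 7511 mg
Maintenance: replace elimination → rate = CL × Css = 3.700 × 39 = 144.3 mg/h

(a) 7510 mg; (b) 144 mg/h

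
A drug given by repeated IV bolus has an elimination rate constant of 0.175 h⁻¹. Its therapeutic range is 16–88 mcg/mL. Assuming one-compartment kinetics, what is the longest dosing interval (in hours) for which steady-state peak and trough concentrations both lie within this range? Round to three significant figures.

9.74 h

Between IV bolus doses, concentration decays as C = C₀·e^(−kτ), so C_peak/C_trough = e^(kτ).
τ_max = ln(C_peak/C_trough) / k = ln(88/16) / 0.1750 = 1.705 / 0.1750 = 9.743 h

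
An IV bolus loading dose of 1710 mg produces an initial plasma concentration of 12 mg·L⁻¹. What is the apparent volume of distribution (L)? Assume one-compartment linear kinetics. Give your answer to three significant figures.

143 L

Immediately after an IV bolus, C₀ = Dose / Vd, so Vd = Dose / C₀.
Vd = 1710 / 12 = 142.5 L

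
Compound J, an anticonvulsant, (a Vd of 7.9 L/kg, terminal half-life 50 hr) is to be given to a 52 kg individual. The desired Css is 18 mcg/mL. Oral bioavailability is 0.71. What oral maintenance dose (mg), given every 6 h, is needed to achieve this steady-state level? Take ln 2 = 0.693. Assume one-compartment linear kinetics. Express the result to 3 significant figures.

Total Vd = 7.9 × 52 = 410.8 L
CL = 0.693 × Vd / t½ = 0.693 × 410.8 / 50 = 5.694 L/h
D = CL × Css × τ / F = 5.694 × 18 × 6 / 0.71 = 866.1 mg

866 mg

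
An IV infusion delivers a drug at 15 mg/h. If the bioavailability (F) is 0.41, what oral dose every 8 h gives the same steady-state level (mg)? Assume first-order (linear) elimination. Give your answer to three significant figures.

293 mg

To maintain the same Css, the systemic dosing rate must be unchanged: F·D/τ = infusion rate.
D = rate × τ / F = 15 × 8 / 0.41 = 292.7 mg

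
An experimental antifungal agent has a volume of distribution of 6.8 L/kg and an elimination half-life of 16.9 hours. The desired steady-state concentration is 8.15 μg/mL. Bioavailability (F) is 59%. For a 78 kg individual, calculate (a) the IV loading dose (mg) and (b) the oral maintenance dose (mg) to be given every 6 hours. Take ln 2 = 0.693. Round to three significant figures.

(a) 4320 mg; (b) 1800 mg

Total Vd = 6.8 × 78 = 530.4 L
LD = Vd × C = 530.4 × 8.15 = 4323 mg
CL = 0.693 × Vd / t½ = 0.693 × 530.4 / 16.9 = 21.75 L/h
D = CL × Css × τ / F = 21.75 × 8.15 × 6 / 0.59 = 1803 mg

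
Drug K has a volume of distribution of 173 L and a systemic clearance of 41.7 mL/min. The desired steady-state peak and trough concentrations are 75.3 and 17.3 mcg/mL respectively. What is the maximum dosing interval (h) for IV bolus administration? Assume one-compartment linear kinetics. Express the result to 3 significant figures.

Convert clearance: 41.7 mL/min × 60 min/h ÷ 1000 mL/L = 2.502 L/h
k = CL / Vd = 2.502 / 173.0 = 0.01446 h⁻¹
Between IV bolus doses, concentration decays as C = C₀·e^(−kτ), so C_peak/C_trough = e^(kτ).
τ_max = ln(C_peak/C_trough) / k = ln(75.3/17.3) / 0.01446 = 1.471 / 0.01446 = 101.7 h

102 h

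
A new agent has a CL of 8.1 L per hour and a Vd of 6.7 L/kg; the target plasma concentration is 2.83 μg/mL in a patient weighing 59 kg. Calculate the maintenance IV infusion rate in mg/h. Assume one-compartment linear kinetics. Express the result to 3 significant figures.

Infusion rate = CL · Css = 8.100 L/h × 2.83 mg/L = 22.92 mg/h

22.9 mg/h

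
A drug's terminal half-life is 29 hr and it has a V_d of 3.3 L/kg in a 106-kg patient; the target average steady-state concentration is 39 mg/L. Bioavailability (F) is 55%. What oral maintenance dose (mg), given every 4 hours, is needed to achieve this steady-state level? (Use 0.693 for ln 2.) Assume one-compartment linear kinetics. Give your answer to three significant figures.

Total Vd = 3.3 × 106 = 349.8 L
k = 0.693/29 = 0.02390 h⁻¹, so CL = k·Vd = 0.02390 × 349.8 = 8.360 L/h
D = CL × Css × τ / F = 8.360 × 39 × 4 / 0.55 = 2371 mg

2370 mg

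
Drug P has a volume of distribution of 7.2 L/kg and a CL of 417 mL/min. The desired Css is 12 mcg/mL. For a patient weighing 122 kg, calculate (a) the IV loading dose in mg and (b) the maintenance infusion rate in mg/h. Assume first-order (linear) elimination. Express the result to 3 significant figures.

Vd = 7.2 L/kg × 122 kg = 878.4 L
Loading: fill Vd to C_target → 878.4 L × 12 mg/L = 10540 mg
Convert clearance: 417 mL/min × 60 min/h ÷ 1000 mL/L = 25.02 L/h
Maintenance: replace elimination → rate = CL × Css = 25.02 × 12 = 300.2 mg/h

(a) 10500 mg; (b) 300 mg/h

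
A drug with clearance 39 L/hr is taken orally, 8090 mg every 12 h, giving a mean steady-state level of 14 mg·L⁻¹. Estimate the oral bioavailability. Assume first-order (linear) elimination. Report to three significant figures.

0.810

F·D/τ = CL·Css at steady state → F = CL·Css·τ / D.
F = 39 × 14 × 12 / 8090 = 0.810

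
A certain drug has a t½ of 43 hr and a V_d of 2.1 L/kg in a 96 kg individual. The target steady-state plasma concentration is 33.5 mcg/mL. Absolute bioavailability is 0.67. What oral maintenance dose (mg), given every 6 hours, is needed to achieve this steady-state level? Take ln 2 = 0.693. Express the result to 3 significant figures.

975 mg

Total Vd = 2.1 × 96 = 201.6 L
CL = 0.693 × Vd / t½ = 0.693 × 201.6 / 43 = 3.249 L/h
D = CL × Css × τ / F = 3.249 × 33.5 × 6 / 0.67 = 974.7 mg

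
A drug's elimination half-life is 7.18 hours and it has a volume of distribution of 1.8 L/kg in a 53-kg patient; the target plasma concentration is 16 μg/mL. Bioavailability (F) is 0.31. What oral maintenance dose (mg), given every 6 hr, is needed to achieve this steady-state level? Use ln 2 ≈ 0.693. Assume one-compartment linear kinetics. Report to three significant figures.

2850 mg

Vd = 1.8 L/kg × 53 kg = 95.40 L
CL = 0.693 × Vd / t½ = 0.693 × 95.40 / 7.18 = 9.208 L/h
D = CL × Css × τ / F = 9.208 × 16 × 6 / 0.31 = 2852 mg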